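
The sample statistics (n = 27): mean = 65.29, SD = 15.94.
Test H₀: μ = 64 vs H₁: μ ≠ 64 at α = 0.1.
One-sample t-test:
H₀: μ = 64
H₁: μ ≠ 64
df = n - 1 = 26
t = (x̄ - μ₀) / (s/√n) = (65.29 - 64) / (15.94/√27) = 0.421
p-value = 0.6776

Since p-value > α = 0.1, we fail to reject H₀.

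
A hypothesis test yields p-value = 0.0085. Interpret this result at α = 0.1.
Since p = 0.0085 < α = 0.1, reject H₀.
There is sufficient evidence to reject the null hypothesis; the result is statistically significant at the 0.1 level.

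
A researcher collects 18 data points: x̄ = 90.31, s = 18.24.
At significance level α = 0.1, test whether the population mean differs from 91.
One-sample t-test:
H₀: μ = 91
H₁: μ ≠ 91
df = n - 1 = 17
t = (x̄ - μ₀) / (s/√n) = (90.31 - 91) / (18.24/√18) = -0.160
p-value = 0.8744

Since p-value > α = 0.1, we fail to reject H₀.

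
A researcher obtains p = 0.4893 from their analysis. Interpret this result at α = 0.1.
Since p = 0.4893 > α = 0.1, fail to reject H₀.
There is insufficient evidence to reject the null hypothesis; the result is not statistically significant at the 0.1 level.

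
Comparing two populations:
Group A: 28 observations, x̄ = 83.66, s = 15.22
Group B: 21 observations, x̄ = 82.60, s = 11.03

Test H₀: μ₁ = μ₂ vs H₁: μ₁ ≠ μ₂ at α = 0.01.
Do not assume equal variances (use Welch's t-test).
Welch's two-sample t-test:
H₀: μ₁ = μ₂
H₁: μ₁ ≠ μ₂
s₁²/n₁ = 15.22²/28 = 8.2732,  s₂²/n₂ = 11.03²/21 = 5.7934
SE = √(s₁²/n₁ + s₂²/n₂) = √(8.2732 + 5.7934) = 3.7505
df (Welch-Satterthwaite) = (s₁²/n₁ + s₂²/n₂)² / [(s₁²/n₁)²/(n₁-1) + (s₂²/n₂)²/(n₂-1)] ≈ 46.96
t = (x̄₁ - x̄₂) / SE = (83.66 - 82.60) / 3.7505 = 1.06 / 3.7505 = 0.283
p-value = 0.7787

Since p-value > α = 0.01, we fail to reject H₀.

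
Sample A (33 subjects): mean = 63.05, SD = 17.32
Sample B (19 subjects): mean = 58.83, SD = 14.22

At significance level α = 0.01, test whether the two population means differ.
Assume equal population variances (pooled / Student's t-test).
Student's two-sample t-test (equal variances):
H₀: μ₁ = μ₂
H₁: μ₁ ≠ μ₂
df = n₁ + n₂ - 2 = 50
Pooled variance s_p² = [(n₁-1)s₁² + (n₂-1)s₂²] / (n₁ + n₂ - 2) = [(32)(17.32²) + (18)(14.22²)] / 50 = 264.7838
SE = √(s_p²(1/n₁ + 1/n₂)) = √(264.7838 × (1/33 + 1/19)) = 4.6861
t = (x̄₁ - x̄₂) / SE = (63.05 - 58.83) / 4.6861 = 4.22 / 4.6861 = 0.901
p-value = 0.3722

Since p-value > α = 0.01, we fail to reject H₀.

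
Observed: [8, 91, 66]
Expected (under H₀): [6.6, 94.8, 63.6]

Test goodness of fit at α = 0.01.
Chi-square goodness of fit test:
H₀: observed counts match expected distribution
H₁: observed counts differ from expected distribution
df = k - 1 = 2
χ² = Σ(O - E)²/E
   = (8 - 6.6)²/6.6 + (91 - 94.8)²/94.8 + (66 - 63.6)²/63.6
   = 0.297 + 0.152 + 0.091
   = 0.54
p-value = 0.7634

Since p-value > α = 0.01, we fail to reject H₀.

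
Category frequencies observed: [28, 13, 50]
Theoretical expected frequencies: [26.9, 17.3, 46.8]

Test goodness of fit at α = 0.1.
Chi-square goodness of fit test:
H₀: observed counts match expected distribution
H₁: observed counts differ from expected distribution
df = k - 1 = 2
χ² = Σ(O - E)²/E
   = (28 - 26.9)²/26.9 + (13 - 17.3)²/17.3 + (50 - 46.8)²/46.8
   = 0.045 + 1.069 + 0.219
   = 1.33
p-value = 0.5136

Since p-value > α = 0.1, we fail to reject H₀.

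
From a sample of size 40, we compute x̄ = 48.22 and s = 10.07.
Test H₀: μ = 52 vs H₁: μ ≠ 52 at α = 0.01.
One-sample t-test:
H₀: μ = 52
H₁: μ ≠ 52
df = n - 1 = 39
t = (x̄ - μ₀) / (s/√n) = (48.22 - 52) / (10.07/√40) = -2.374
p-value = 0.0226

Since p-value > α = 0.01, we fail to reject H₀.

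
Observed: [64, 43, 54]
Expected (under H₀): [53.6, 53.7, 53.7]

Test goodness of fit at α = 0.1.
Chi-square goodness of fit test:
H₀: observed counts match expected distribution
H₁: observed counts differ from expected distribution
df = k - 1 = 2
χ² = Σ(O - E)²/E
   = (64 - 53.6)²/53.6 + (43 - 53.7)²/53.7 + (54 - 53.7)²/53.7
   = 2.018 + 2.132 + 0.002
   = 4.15
p-value = 0.1255

Since p-value > α = 0.1, we fail to reject H₀.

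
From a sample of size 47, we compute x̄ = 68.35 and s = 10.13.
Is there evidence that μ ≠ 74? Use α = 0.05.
One-sample t-test:
H₀: μ = 74
H₁: μ ≠ 74
df = n - 1 = 46
t = (x̄ - μ₀) / (s/√n) = (68.35 - 74) / (10.13/√47) = -3.824
p-value = 0.0004

Since p-value < α = 0.05, we reject H₀.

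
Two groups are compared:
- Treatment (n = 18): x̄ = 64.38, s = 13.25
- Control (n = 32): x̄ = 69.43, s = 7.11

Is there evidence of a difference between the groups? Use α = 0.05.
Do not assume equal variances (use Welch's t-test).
Welch's two-sample t-test:
H₀: μ₁ = μ₂
H₁: μ₁ ≠ μ₂
s₁²/n₁ = 13.25²/18 = 9.7535,  s₂²/n₂ = 7.11²/32 = 1.5798
SE = √(s₁²/n₁ + s₂²/n₂) = √(9.7535 + 1.5798) = 3.3665
df (Welch-Satterthwaite) = (s₁²/n₁ + s₂²/n₂)² / [(s₁²/n₁)²/(n₁-1) + (s₂²/n₂)²/(n₂-1)] ≈ 22.63
t = (x̄₁ - x̄₂) / SE = (64.38 - 69.43) / 3.3665 = -5.05 / 3.3665 = -1.500
p-value = 0.1474

Since p-value > α = 0.05, we fail to reject H₀.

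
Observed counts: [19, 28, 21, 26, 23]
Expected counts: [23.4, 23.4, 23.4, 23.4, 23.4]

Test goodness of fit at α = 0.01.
Chi-square goodness of fit test:
H₀: observed counts match expected distribution
H₁: observed counts differ from expected distribution
df = k - 1 = 4
χ² = Σ(O - E)²/E
   = (19 - 23.4)²/23.4 + (28 - 23.4)²/23.4 + (21 - 23.4)²/23.4 + (26 - 23.4)²/23.4 + (23 - 23.4)²/23.4
   = 0.827 + 0.904 + 0.246 + 0.289 + 0.007
   = 2.27
p-value = 0.6856

Since p-value > α = 0.01, we fail to reject H₀.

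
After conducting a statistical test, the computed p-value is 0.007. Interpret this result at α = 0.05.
Since p = 0.007 < α = 0.05, reject H₀.
There is sufficient evidence to reject the null hypothesis; the result is statistically significant at the 0.05 level.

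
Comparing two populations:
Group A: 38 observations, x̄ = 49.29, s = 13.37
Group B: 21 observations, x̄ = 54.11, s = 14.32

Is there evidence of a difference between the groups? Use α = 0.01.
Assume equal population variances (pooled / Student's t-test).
Student's two-sample t-test (equal variances):
H₀: μ₁ = μ₂
H₁: μ₁ ≠ μ₂
df = n₁ + n₂ - 2 = 57
Pooled variance s_p² = [(n₁-1)s₁² + (n₂-1)s₂²] / (n₁ + n₂ - 2) = [(37)(13.37²) + (20)(14.32²)] / 57 = 187.9869
SE = √(s_p²(1/n₁ + 1/n₂)) = √(187.9869 × (1/38 + 1/21)) = 3.7281
t = (x̄₁ - x̄₂) / SE = (49.29 - 54.11) / 3.7281 = -4.82 / 3.7281 = -1.293
p-value = 0.2013

Since p-value > α = 0.01, we fail to reject H₀.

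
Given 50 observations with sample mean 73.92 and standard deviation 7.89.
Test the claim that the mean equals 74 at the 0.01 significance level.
One-sample t-test:
H₀: μ = 74
H₁: μ ≠ 74
df = n - 1 = 49
t = (x̄ - μ₀) / (s/√n) = (73.92 - 74) / (7.89/√50) = -0.072
p-value = 0.9431

Since p-value > α = 0.01, we fail to reject H₀.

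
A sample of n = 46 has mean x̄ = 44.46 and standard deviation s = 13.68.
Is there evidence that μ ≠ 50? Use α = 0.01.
One-sample t-test:
H₀: μ = 50
H₁: μ ≠ 50
df = n - 1 = 45
t = (x̄ - μ₀) / (s/√n) = (44.46 - 50) / (13.68/√46) = -2.747
p-value = 0.0086

Since p-value < α = 0.01, we reject H₀.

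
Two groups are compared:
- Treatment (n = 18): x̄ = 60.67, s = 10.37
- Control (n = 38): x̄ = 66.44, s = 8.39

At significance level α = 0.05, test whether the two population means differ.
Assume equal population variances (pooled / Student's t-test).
Student's two-sample t-test (equal variances):
H₀: μ₁ = μ₂
H₁: μ₁ ≠ μ₂
df = n₁ + n₂ - 2 = 54
Pooled variance s_p² = [(n₁-1)s₁² + (n₂-1)s₂²] / (n₁ + n₂ - 2) = [(17)(10.37²) + (37)(8.39²)] / 54 = 82.0858
SE = √(s_p²(1/n₁ + 1/n₂)) = √(82.0858 × (1/18 + 1/38)) = 2.5924
t = (x̄₁ - x̄₂) / SE = (60.67 - 66.44) / 2.5924 = -5.77 / 2.5924 = -2.226
p-value = 0.0302

Since p-value < α = 0.05, we reject H₀.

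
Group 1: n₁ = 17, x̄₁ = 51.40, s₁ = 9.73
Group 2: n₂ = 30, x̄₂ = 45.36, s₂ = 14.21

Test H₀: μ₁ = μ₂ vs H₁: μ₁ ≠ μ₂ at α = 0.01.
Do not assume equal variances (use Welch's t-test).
Welch's two-sample t-test:
H₀: μ₁ = μ₂
H₁: μ₁ ≠ μ₂
s₁²/n₁ = 9.73²/17 = 5.5690,  s₂²/n₂ = 14.21²/30 = 6.7308
SE = √(s₁²/n₁ + s₂²/n₂) = √(5.5690 + 6.7308) = 3.5071
df (Welch-Satterthwaite) = (s₁²/n₁ + s₂²/n₂)² / [(s₁²/n₁)²/(n₁-1) + (s₂²/n₂)²/(n₂-1)] ≈ 43.22
t = (x̄₁ - x̄₂) / SE = (51.40 - 45.36) / 3.5071 = 6.04 / 3.5071 = 1.722
p-value = 0.0922

Since p-value > α = 0.01, we fail to reject H₀.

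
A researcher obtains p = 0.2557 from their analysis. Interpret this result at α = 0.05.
Since p = 0.2557 > α = 0.05, fail to reject H₀.
There is insufficient evidence to reject the null hypothesis; the result is not statistically significant at the 0.05 level.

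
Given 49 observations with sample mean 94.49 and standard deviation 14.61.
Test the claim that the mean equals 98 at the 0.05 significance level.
One-sample t-test:
H₀: μ = 98
H₁: μ ≠ 98
df = n - 1 = 48
t = (x̄ - μ₀) / (s/√n) = (94.49 - 98) / (14.61/√49) = -1.682
p-value = 0.0991

Since p-value > α = 0.05, we fail to reject H₀.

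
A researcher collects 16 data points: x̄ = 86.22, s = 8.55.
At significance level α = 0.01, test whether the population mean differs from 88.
One-sample t-test:
H₀: μ = 88
H₁: μ ≠ 88
df = n - 1 = 15
t = (x̄ - μ₀) / (s/√n) = (86.22 - 88) / (8.55/√16) = -0.833
p-value = 0.4180

Since p-value > α = 0.01, we fail to reject H₀.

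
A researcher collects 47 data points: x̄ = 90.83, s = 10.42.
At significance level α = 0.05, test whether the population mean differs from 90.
One-sample t-test:
H₀: μ = 90
H₁: μ ≠ 90
df = n - 1 = 46
t = (x̄ - μ₀) / (s/√n) = (90.83 - 90) / (10.42/√47) = 0.546
p-value = 0.5876

Since p-value > α = 0.05, we fail to reject H₀.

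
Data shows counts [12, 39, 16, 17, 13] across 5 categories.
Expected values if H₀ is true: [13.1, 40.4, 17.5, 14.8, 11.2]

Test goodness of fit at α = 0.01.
Chi-square goodness of fit test:
H₀: observed counts match expected distribution
H₁: observed counts differ from expected distribution
df = k - 1 = 4
χ² = Σ(O - E)²/E
   = (12 - 13.1)²/13.1 + (39 - 40.4)²/40.4 + (16 - 17.5)²/17.5 + (17 - 14.8)²/14.8 + (13 - 11.2)²/11.2
   = 0.092 + 0.049 + 0.129 + 0.327 + 0.289
   = 0.89
p-value = 0.9266

Since p-value > α = 0.01, we fail to reject H₀.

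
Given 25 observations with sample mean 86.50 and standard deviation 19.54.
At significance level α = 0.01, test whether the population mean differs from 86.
One-sample t-test:
H₀: μ = 86
H₁: μ ≠ 86
df = n - 1 = 24
t = (x̄ - μ₀) / (s/√n) = (86.50 - 86) / (19.54/√25) = 0.128
p-value = 0.8993

Since p-value > α = 0.01, we fail to reject H₀.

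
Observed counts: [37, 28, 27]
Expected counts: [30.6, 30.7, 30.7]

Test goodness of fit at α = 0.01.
Chi-square goodness of fit test:
H₀: observed counts match expected distribution
H₁: observed counts differ from expected distribution
df = k - 1 = 2
χ² = Σ(O - E)²/E
   = (37 - 30.6)²/30.6 + (28 - 30.7)²/30.7 + (27 - 30.7)²/30.7
   = 1.339 + 0.237 + 0.446
   = 2.02
p-value = 0.3639

Since p-value > α = 0.01, we fail to reject H₀.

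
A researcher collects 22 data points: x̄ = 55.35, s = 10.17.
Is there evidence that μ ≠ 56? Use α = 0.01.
One-sample t-test:
H₀: μ = 56
H₁: μ ≠ 56
df = n - 1 = 21
t = (x̄ - μ₀) / (s/√n) = (55.35 - 56) / (10.17/√22) = -0.300
p-value = 0.7673

Since p-value > α = 0.01, we fail to reject H₀.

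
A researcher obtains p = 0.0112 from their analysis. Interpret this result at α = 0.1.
Since p = 0.0112 < α = 0.1, reject H₀.
There is sufficient evidence to reject the null hypothesis; the result is statistically significant at the 0.1 level.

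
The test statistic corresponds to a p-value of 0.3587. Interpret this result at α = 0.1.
Since p = 0.3587 > α = 0.1, fail to reject H₀.
There is insufficient evidence to reject the null hypothesis; the result is not statistically significant at the 0.1 level.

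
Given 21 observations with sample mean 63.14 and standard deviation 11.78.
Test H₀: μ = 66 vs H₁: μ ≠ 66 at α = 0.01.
One-sample t-test:
H₀: μ = 66
H₁: μ ≠ 66
df = n - 1 = 20
t = (x̄ - μ₀) / (s/√n) = (63.14 - 66) / (11.78/√21) = -1.113
p-value = 0.2791

Since p-value > α = 0.01, we fail to reject H₀.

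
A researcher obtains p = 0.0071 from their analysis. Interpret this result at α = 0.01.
Since p = 0.0071 < α = 0.01, reject H₀.
There is sufficient evidence to reject the null hypothesis; the result is statistically significant at the 0.01 level.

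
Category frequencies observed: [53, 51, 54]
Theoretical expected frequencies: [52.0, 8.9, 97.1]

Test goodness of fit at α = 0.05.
Chi-square goodness of fit test:
H₀: observed counts match expected distribution
H₁: observed counts differ from expected distribution
df = k - 1 = 2
χ² = Σ(O - E)²/E
   = (53 - 52.0)²/52.0 + (51 - 8.9)²/8.9 + (54 - 97.1)²/97.1
   = 0.019 + 199.147 + 19.131
   = 218.30
p-value < 0.0001

Since p-value < α = 0.05, we reject H₀.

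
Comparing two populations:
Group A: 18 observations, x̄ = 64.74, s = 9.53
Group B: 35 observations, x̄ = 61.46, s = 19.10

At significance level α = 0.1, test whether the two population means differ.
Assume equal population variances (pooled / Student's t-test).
Student's two-sample t-test (equal variances):
H₀: μ₁ = μ₂
H₁: μ₁ ≠ μ₂
df = n₁ + n₂ - 2 = 51
Pooled variance s_p² = [(n₁-1)s₁² + (n₂-1)s₂²] / (n₁ + n₂ - 2) = [(17)(9.53²) + (34)(19.10²)] / 51 = 273.4803
SE = √(s_p²(1/n₁ + 1/n₂)) = √(273.4803 × (1/18 + 1/35)) = 4.7966
t = (x̄₁ - x̄₂) / SE = (64.74 - 61.46) / 4.7966 = 3.28 / 4.7966 = 0.684
p-value = 0.4972

Since p-value > α = 0.1, we fail to reject H₀.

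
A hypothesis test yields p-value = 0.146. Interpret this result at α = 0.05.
Since p = 0.146 > α = 0.05, fail to reject H₀.
There is insufficient evidence to reject the null hypothesis; the result is not statistically significant at the 0.05 level.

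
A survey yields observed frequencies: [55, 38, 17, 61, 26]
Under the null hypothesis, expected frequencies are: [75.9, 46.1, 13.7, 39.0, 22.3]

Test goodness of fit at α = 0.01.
Chi-square goodness of fit test:
H₀: observed counts match expected distribution
H₁: observed counts differ from expected distribution
df = k - 1 = 4
χ² = Σ(O - E)²/E
   = (55 - 75.9)²/75.9 + (38 - 46.1)²/46.1 + (17 - 13.7)²/13.7 + (61 - 39.0)²/39.0 + (26 - 22.3)²/22.3
   = 5.755 + 1.423 + 0.795 + 12.410 + 0.614
   = 21.00
p-value = 0.0003

Since p-value < α = 0.01, we reject H₀.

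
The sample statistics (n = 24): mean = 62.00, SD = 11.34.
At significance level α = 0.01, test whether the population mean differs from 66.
One-sample t-test:
H₀: μ = 66
H₁: μ ≠ 66
df = n - 1 = 23
t = (x̄ - μ₀) / (s/√n) = (62.00 - 66) / (11.34/√24) = -1.728
p-value = 0.0974

Since p-value > α = 0.01, we fail to reject H₀.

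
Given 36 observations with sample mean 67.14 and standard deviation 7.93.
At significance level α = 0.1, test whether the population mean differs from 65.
One-sample t-test:
H₀: μ = 65
H₁: μ ≠ 65
df = n - 1 = 35
t = (x̄ - μ₀) / (s/√n) = (67.14 - 65) / (7.93/√36) = 1.619
p-value = 0.1144

Since p-value > α = 0.1, we fail to reject H₀.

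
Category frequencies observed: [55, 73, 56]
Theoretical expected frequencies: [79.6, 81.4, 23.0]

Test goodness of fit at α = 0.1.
Chi-square goodness of fit test:
H₀: observed counts match expected distribution
H₁: observed counts differ from expected distribution
df = k - 1 = 2
χ² = Σ(O - E)²/E
   = (55 - 79.6)²/79.6 + (73 - 81.4)²/81.4 + (56 - 23.0)²/23.0
   = 7.603 + 0.867 + 47.348
   = 55.82
p-value < 0.0001

Since p-value < α = 0.1, we reject H₀.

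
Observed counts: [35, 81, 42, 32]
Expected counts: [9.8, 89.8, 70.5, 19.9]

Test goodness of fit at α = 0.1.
Chi-square goodness of fit test:
H₀: observed counts match expected distribution
H₁: observed counts differ from expected distribution
df = k - 1 = 3
χ² = Σ(O - E)²/E
   = (35 - 9.8)²/9.8 + (81 - 89.8)²/89.8 + (42 - 70.5)²/70.5 + (32 - 19.9)²/19.9
   = 64.800 + 0.862 + 11.521 + 7.357
   = 84.54
p-value < 0.0001

Since p-value < α = 0.1, we reject H₀.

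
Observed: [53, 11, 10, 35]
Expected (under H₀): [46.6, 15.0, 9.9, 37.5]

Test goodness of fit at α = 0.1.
Chi-square goodness of fit test:
H₀: observed counts match expected distribution
H₁: observed counts differ from expected distribution
df = k - 1 = 3
χ² = Σ(O - E)²/E
   = (53 - 46.6)²/46.6 + (11 - 15.0)²/15.0 + (10 - 9.9)²/9.9 + (35 - 37.5)²/37.5
   = 0.879 + 1.067 + 0.001 + 0.167
   = 2.11
p-value = 0.5492

Since p-value > α = 0.1, we fail to reject H₀.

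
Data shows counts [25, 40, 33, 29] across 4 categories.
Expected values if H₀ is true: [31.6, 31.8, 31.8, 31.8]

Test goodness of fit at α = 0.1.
Chi-square goodness of fit test:
H₀: observed counts match expected distribution
H₁: observed counts differ from expected distribution
df = k - 1 = 3
χ² = Σ(O - E)²/E
   = (25 - 31.6)²/31.6 + (40 - 31.8)²/31.8 + (33 - 31.8)²/31.8 + (29 - 31.8)²/31.8
   = 1.378 + 2.114 + 0.045 + 0.247
   = 3.78
p-value = 0.2857

Since p-value > α = 0.1, we fail to reject H₀.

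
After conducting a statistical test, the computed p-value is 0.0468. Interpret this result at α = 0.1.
Since p = 0.0468 < α = 0.1, reject H₀.
There is sufficient evidence to reject the null hypothesis; the result is statistically significant at the 0.1 level.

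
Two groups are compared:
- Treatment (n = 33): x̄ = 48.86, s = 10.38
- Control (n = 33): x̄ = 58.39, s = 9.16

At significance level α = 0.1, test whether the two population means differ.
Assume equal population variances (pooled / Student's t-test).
Student's two-sample t-test (equal variances):
H₀: μ₁ = μ₂
H₁: μ₁ ≠ μ₂
df = n₁ + n₂ - 2 = 64
Pooled variance s_p² = [(n₁-1)s₁² + (n₂-1)s₂²] / (n₁ + n₂ - 2) = [(32)(10.38²) + (32)(9.16²)] / 64 = 95.8250
SE = √(s_p²(1/n₁ + 1/n₂)) = √(95.8250 × (1/33 + 1/33)) = 2.4099
t = (x̄₁ - x̄₂) / SE = (48.86 - 58.39) / 2.4099 = -9.53 / 2.4099 = -3.955
p-value = 0.0002

Since p-value < α = 0.1, we reject H₀.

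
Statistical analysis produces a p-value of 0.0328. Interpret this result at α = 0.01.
Since p = 0.0328 > α = 0.01, fail to reject H₀.
There is insufficient evidence to reject the null hypothesis; the result is not statistically significant at the 0.01 level.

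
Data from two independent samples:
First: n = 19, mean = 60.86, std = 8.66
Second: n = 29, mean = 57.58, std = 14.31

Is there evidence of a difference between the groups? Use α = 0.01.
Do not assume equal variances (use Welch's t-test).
Welch's two-sample t-test:
H₀: μ₁ = μ₂
H₁: μ₁ ≠ μ₂
s₁²/n₁ = 8.66²/19 = 3.9471,  s₂²/n₂ = 14.31²/29 = 7.0612
SE = √(s₁²/n₁ + s₂²/n₂) = √(3.9471 + 7.0612) = 3.3179
df (Welch-Satterthwaite) = (s₁²/n₁ + s₂²/n₂)² / [(s₁²/n₁)²/(n₁-1) + (s₂²/n₂)²/(n₂-1)] ≈ 45.79
t = (x̄₁ - x̄₂) / SE = (60.86 - 57.58) / 3.3179 = 3.28 / 3.3179 = 0.989
p-value = 0.3281

Since p-value > α = 0.01, we fail to reject H₀.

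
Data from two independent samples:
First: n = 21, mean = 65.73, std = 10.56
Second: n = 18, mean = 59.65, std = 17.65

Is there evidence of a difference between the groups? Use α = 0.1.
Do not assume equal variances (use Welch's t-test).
Welch's two-sample t-test:
H₀: μ₁ = μ₂
H₁: μ₁ ≠ μ₂
s₁²/n₁ = 10.56²/21 = 5.3102,  s₂²/n₂ = 17.65²/18 = 17.3068
SE = √(s₁²/n₁ + s₂²/n₂) = √(5.3102 + 17.3068) = 4.7557
df (Welch-Satterthwaite) = (s₁²/n₁ + s₂²/n₂)² / [(s₁²/n₁)²/(n₁-1) + (s₂²/n₂)²/(n₂-1)] ≈ 26.88
t = (x̄₁ - x̄₂) / SE = (65.73 - 59.65) / 4.7557 = 6.08 / 4.7557 = 1.278
p-value = 0.2120

Since p-value > α = 0.1, we fail to reject H₀.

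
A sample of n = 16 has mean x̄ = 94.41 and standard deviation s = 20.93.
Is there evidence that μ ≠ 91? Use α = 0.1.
One-sample t-test:
H₀: μ = 91
H₁: μ ≠ 91
df = n - 1 = 15
t = (x̄ - μ₀) / (s/√n) = (94.41 - 91) / (20.93/√16) = 0.652
p-value = 0.5245

Since p-value > α = 0.1, we fail to reject H₀.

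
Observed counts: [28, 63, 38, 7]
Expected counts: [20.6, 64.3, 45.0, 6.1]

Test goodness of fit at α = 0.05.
Chi-square goodness of fit test:
H₀: observed counts match expected distribution
H₁: observed counts differ from expected distribution
df = k - 1 = 3
χ² = Σ(O - E)²/E
   = (28 - 20.6)²/20.6 + (63 - 64.3)²/64.3 + (38 - 45.0)²/45.0 + (7 - 6.1)²/6.1
   = 2.658 + 0.026 + 1.089 + 0.133
   = 3.91
p-value = 0.2718

Since p-value > α = 0.05, we fail to reject H₀.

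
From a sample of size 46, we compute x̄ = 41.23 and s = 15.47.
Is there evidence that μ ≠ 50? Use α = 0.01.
One-sample t-test:
H₀: μ = 50
H₁: μ ≠ 50
df = n - 1 = 45
t = (x̄ - μ₀) / (s/√n) = (41.23 - 50) / (15.47/√46) = -3.845
p-value = 0.0004

Since p-value < α = 0.01, we reject H₀.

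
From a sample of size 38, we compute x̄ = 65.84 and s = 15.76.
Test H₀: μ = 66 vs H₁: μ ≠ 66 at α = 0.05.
One-sample t-test:
H₀: μ = 66
H₁: μ ≠ 66
df = n - 1 = 37
t = (x̄ - μ₀) / (s/√n) = (65.84 - 66) / (15.76/√38) = -0.063
p-value = 0.9504

Since p-value > α = 0.05, we fail to reject H₀.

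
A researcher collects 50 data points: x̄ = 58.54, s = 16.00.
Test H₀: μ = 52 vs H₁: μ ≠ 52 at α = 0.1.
One-sample t-test:
H₀: μ = 52
H₁: μ ≠ 52
df = n - 1 = 49
t = (x̄ - μ₀) / (s/√n) = (58.54 - 52) / (16.00/√50) = 2.890
p-value = 0.0057

Since p-value < α = 0.1, we reject H₀.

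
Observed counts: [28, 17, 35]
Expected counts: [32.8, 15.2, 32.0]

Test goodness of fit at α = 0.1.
Chi-square goodness of fit test:
H₀: observed counts match expected distribution
H₁: observed counts differ from expected distribution
df = k - 1 = 2
χ² = Σ(O - E)²/E
   = (28 - 32.8)²/32.8 + (17 - 15.2)²/15.2 + (35 - 32.0)²/32.0
   = 0.702 + 0.213 + 0.281
   = 1.20
p-value = 0.5497

Since p-value > α = 0.1, we fail to reject H₀.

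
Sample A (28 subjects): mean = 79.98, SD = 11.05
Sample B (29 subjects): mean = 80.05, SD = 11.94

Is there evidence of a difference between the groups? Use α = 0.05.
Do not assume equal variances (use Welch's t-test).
Welch's two-sample t-test:
H₀: μ₁ = μ₂
H₁: μ₁ ≠ μ₂
s₁²/n₁ = 11.05²/28 = 4.3608,  s₂²/n₂ = 11.94²/29 = 4.9160
SE = √(s₁²/n₁ + s₂²/n₂) = √(4.3608 + 4.9160) = 3.0458
df (Welch-Satterthwaite) = (s₁²/n₁ + s₂²/n₂)² / [(s₁²/n₁)²/(n₁-1) + (s₂²/n₂)²/(n₂-1)] ≈ 54.90
t = (x̄₁ - x̄₂) / SE = (79.98 - 80.05) / 3.0458 = -0.07 / 3.0458 = -0.023
p-value = 0.9817

Since p-value > α = 0.05, we fail to reject H₀.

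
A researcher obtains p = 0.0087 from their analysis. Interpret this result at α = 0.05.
Since p = 0.0087 < α = 0.05, reject H₀.
There is sufficient evidence to reject the null hypothesis; the result is statistically significant at the 0.05 level.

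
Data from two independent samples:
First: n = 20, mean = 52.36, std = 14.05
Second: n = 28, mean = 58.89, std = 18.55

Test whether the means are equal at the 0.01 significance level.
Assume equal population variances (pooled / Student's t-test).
Student's two-sample t-test (equal variances):
H₀: μ₁ = μ₂
H₁: μ₁ ≠ μ₂
df = n₁ + n₂ - 2 = 46
Pooled variance s_p² = [(n₁-1)s₁² + (n₂-1)s₂²] / (n₁ + n₂ - 2) = [(19)(14.05²) + (27)(18.55²)] / 46 = 283.5090
SE = √(s_p²(1/n₁ + 1/n₂)) = √(283.5090 × (1/20 + 1/28)) = 4.9296
t = (x̄₁ - x̄₂) / SE = (52.36 - 58.89) / 4.9296 = -6.53 / 4.9296 = -1.325
p-value = 0.1918

Since p-value > α = 0.01, we fail to reject H₀.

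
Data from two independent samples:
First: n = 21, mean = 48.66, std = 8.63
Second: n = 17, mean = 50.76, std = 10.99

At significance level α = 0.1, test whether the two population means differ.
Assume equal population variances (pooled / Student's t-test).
Student's two-sample t-test (equal variances):
H₀: μ₁ = μ₂
H₁: μ₁ ≠ μ₂
df = n₁ + n₂ - 2 = 36
Pooled variance s_p² = [(n₁-1)s₁² + (n₂-1)s₂²] / (n₁ + n₂ - 2) = [(20)(8.63²) + (16)(10.99²)] / 36 = 95.0561
SE = √(s_p²(1/n₁ + 1/n₂)) = √(95.0561 × (1/21 + 1/17)) = 3.1809
t = (x̄₁ - x̄₂) / SE = (48.66 - 50.76) / 3.1809 = -2.10 / 3.1809 = -0.660
p-value = 0.5133

Since p-value > α = 0.1, we fail to reject H₀.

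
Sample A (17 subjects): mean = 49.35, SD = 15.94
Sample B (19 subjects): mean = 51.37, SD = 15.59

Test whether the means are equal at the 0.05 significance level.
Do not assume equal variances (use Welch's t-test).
Welch's two-sample t-test:
H₀: μ₁ = μ₂
H₁: μ₁ ≠ μ₂
s₁²/n₁ = 15.94²/17 = 14.9461,  s₂²/n₂ = 15.59²/19 = 12.7920
SE = √(s₁²/n₁ + s₂²/n₂) = √(14.9461 + 12.7920) = 5.2667
df (Welch-Satterthwaite) = (s₁²/n₁ + s₂²/n₂)² / [(s₁²/n₁)²/(n₁-1) + (s₂²/n₂)²/(n₂-1)] ≈ 33.38
t = (x̄₁ - x̄₂) / SE = (49.35 - 51.37) / 5.2667 = -2.02 / 5.2667 = -0.384
p-value = 0.7038

Since p-value > α = 0.05, we fail to reject H₀.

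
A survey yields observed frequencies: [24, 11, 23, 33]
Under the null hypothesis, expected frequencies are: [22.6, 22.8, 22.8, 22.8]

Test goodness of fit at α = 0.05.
Chi-square goodness of fit test:
H₀: observed counts match expected distribution
H₁: observed counts differ from expected distribution
df = k - 1 = 3
χ² = Σ(O - E)²/E
   = (24 - 22.6)²/22.6 + (11 - 22.8)²/22.8 + (23 - 22.8)²/22.8 + (33 - 22.8)²/22.8
   = 0.087 + 6.107 + 0.002 + 4.563
   = 10.76
p-value = 0.0131

Since p-value < α = 0.05, we reject H₀.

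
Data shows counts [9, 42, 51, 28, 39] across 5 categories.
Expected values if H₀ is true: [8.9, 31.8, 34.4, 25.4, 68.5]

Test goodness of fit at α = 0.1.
Chi-square goodness of fit test:
H₀: observed counts match expected distribution
H₁: observed counts differ from expected distribution
df = k - 1 = 4
χ² = Σ(O - E)²/E
   = (9 - 8.9)²/8.9 + (42 - 31.8)²/31.8 + (51 - 34.4)²/34.4 + (28 - 25.4)²/25.4 + (39 - 68.5)²/68.5
   = 0.001 + 3.272 + 8.010 + 0.266 + 12.704
   = 24.25
p-value = 0.0001

Since p-value < α = 0.1, we reject H₀.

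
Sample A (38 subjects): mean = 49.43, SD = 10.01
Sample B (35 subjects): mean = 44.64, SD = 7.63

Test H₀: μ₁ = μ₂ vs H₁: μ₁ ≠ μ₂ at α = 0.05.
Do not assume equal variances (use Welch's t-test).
Welch's two-sample t-test:
H₀: μ₁ = μ₂
H₁: μ₁ ≠ μ₂
s₁²/n₁ = 10.01²/38 = 2.6368,  s₂²/n₂ = 7.63²/35 = 1.6633
SE = √(s₁²/n₁ + s₂²/n₂) = √(2.6368 + 1.6633) = 2.0737
df (Welch-Satterthwaite) = (s₁²/n₁ + s₂²/n₂)² / [(s₁²/n₁)²/(n₁-1) + (s₂²/n₂)²/(n₂-1)] ≈ 68.67
t = (x̄₁ - x̄₂) / SE = (49.43 - 44.64) / 2.0737 = 4.79 / 2.0737 = 2.310
p-value = 0.0239

Since p-value < α = 0.05, we reject H₀.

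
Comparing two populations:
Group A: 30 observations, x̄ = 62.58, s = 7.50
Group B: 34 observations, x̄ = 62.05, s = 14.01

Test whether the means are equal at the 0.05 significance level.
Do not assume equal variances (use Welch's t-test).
Welch's two-sample t-test:
H₀: μ₁ = μ₂
H₁: μ₁ ≠ μ₂
s₁²/n₁ = 7.50²/30 = 1.8750,  s₂²/n₂ = 14.01²/34 = 5.7729
SE = √(s₁²/n₁ + s₂²/n₂) = √(1.8750 + 5.7729) = 2.7655
df (Welch-Satterthwaite) = (s₁²/n₁ + s₂²/n₂)² / [(s₁²/n₁)²/(n₁-1) + (s₂²/n₂)²/(n₂-1)] ≈ 51.71
t = (x̄₁ - x̄₂) / SE = (62.58 - 62.05) / 2.7655 = 0.53 / 2.7655 = 0.192
p-value = 0.8488

Since p-value > α = 0.05, we fail to reject H₀.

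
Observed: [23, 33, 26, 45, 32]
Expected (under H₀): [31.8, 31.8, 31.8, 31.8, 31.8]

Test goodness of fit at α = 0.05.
Chi-square goodness of fit test:
H₀: observed counts match expected distribution
H₁: observed counts differ from expected distribution
df = k - 1 = 4
χ² = Σ(O - E)²/E
   = (23 - 31.8)²/31.8 + (33 - 31.8)²/31.8 + (26 - 31.8)²/31.8 + (45 - 31.8)²/31.8 + (32 - 31.8)²/31.8
   = 2.435 + 0.045 + 1.058 + 5.479 + 0.001
   = 9.02
p-value = 0.0606

Since p-value > α = 0.05, we fail to reject H₀.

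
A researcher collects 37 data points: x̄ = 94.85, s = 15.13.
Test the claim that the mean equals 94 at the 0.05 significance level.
One-sample t-test:
H₀: μ = 94
H₁: μ ≠ 94
df = n - 1 = 36
t = (x̄ - μ₀) / (s/√n) = (94.85 - 94) / (15.13/√37) = 0.342
p-value = 0.7345

Since p-value > α = 0.05, we fail to reject H₀.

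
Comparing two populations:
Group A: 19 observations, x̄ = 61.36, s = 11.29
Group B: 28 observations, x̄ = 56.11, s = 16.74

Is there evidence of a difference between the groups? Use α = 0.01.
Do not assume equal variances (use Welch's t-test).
Welch's two-sample t-test:
H₀: μ₁ = μ₂
H₁: μ₁ ≠ μ₂
s₁²/n₁ = 11.29²/19 = 6.7086,  s₂²/n₂ = 16.74²/28 = 10.0081
SE = √(s₁²/n₁ + s₂²/n₂) = √(6.7086 + 10.0081) = 4.0886
df (Welch-Satterthwaite) = (s₁²/n₁ + s₂²/n₂)² / [(s₁²/n₁)²/(n₁-1) + (s₂²/n₂)²/(n₂-1)] ≈ 45.00
t = (x̄₁ - x̄₂) / SE = (61.36 - 56.11) / 4.0886 = 5.25 / 4.0886 = 1.284
p-value = 0.2057

Since p-value > α = 0.01, we fail to reject H₀.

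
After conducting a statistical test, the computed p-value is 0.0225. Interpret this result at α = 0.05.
Since p = 0.0225 < α = 0.05, reject H₀.
There is sufficient evidence to reject the null hypothesis; the result is statistically significant at the 0.05 level.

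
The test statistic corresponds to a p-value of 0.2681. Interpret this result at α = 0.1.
Since p = 0.2681 > α = 0.1, fail to reject H₀.
There is insufficient evidence to reject the null hypothesis; the result is not statistically significant at the 0.1 level.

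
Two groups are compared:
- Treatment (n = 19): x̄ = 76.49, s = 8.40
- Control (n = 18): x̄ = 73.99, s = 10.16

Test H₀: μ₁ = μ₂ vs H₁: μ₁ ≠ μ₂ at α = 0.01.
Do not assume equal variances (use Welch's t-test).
Welch's two-sample t-test:
H₀: μ₁ = μ₂
H₁: μ₁ ≠ μ₂
s₁²/n₁ = 8.40²/19 = 3.7137,  s₂²/n₂ = 10.16²/18 = 5.7348
SE = √(s₁²/n₁ + s₂²/n₂) = √(3.7137 + 5.7348) = 3.0738
df (Welch-Satterthwaite) = (s₁²/n₁ + s₂²/n₂)² / [(s₁²/n₁)²/(n₁-1) + (s₂²/n₂)²/(n₂-1)] ≈ 33.05
t = (x̄₁ - x̄₂) / SE = (76.49 - 73.99) / 3.0738 = 2.50 / 3.0738 = 0.813
p-value = 0.4219

Since p-value > α = 0.01, we fail to reject H₀.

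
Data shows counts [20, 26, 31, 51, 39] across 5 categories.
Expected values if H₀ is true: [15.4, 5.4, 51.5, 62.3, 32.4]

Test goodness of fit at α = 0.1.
Chi-square goodness of fit test:
H₀: observed counts match expected distribution
H₁: observed counts differ from expected distribution
df = k - 1 = 4
χ² = Σ(O - E)²/E
   = (20 - 15.4)²/15.4 + (26 - 5.4)²/5.4 + (31 - 51.5)²/51.5 + (51 - 62.3)²/62.3 + (39 - 32.4)²/32.4
   = 1.374 + 78.585 + 8.160 + 2.050 + 1.344
   = 91.51
p-value < 0.0001

Since p-value < α = 0.1, we reject H₀.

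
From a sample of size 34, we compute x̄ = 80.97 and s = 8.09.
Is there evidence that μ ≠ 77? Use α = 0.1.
One-sample t-test:
H₀: μ = 77
H₁: μ ≠ 77
df = n - 1 = 33
t = (x̄ - μ₀) / (s/√n) = (80.97 - 77) / (8.09/√34) = 2.861
p-value = 0.0073

Since p-value < α = 0.1, we reject H₀.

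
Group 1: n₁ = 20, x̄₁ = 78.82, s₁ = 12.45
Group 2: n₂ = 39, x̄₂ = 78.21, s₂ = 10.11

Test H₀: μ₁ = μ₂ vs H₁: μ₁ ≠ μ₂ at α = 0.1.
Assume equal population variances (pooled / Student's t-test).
Student's two-sample t-test (equal variances):
H₀: μ₁ = μ₂
H₁: μ₁ ≠ μ₂
df = n₁ + n₂ - 2 = 57
Pooled variance s_p² = [(n₁-1)s₁² + (n₂-1)s₂²] / (n₁ + n₂ - 2) = [(19)(12.45²) + (38)(10.11²)] / 57 = 119.8089
SE = √(s_p²(1/n₁ + 1/n₂)) = √(119.8089 × (1/20 + 1/39)) = 3.0104
t = (x̄₁ - x̄₂) / SE = (78.82 - 78.21) / 3.0104 = 0.61 / 3.0104 = 0.203
p-value = 0.8401

Since p-value > α = 0.1, we fail to reject H₀.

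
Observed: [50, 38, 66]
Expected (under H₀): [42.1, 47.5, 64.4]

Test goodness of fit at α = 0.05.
Chi-square goodness of fit test:
H₀: observed counts match expected distribution
H₁: observed counts differ from expected distribution
df = k - 1 = 2
χ² = Σ(O - E)²/E
   = (50 - 42.1)²/42.1 + (38 - 47.5)²/47.5 + (66 - 64.4)²/64.4
   = 1.482 + 1.900 + 0.040
   = 3.42
p-value = 0.1807

Since p-value > α = 0.05, we fail to reject H₀.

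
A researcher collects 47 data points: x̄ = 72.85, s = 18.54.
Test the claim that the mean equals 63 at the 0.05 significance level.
One-sample t-test:
H₀: μ = 63
H₁: μ ≠ 63
df = n - 1 = 46
t = (x̄ - μ₀) / (s/√n) = (72.85 - 63) / (18.54/√47) = 3.642
p-value = 0.0007

Since p-value < α = 0.05, we reject H₀.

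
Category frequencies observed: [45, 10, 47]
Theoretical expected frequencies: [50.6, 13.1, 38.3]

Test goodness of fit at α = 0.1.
Chi-square goodness of fit test:
H₀: observed counts match expected distribution
H₁: observed counts differ from expected distribution
df = k - 1 = 2
χ² = Σ(O - E)²/E
   = (45 - 50.6)²/50.6 + (10 - 13.1)²/13.1 + (47 - 38.3)²/38.3
   = 0.620 + 0.734 + 1.976
   = 3.33
p-value = 0.1892

Since p-value > α = 0.1, we fail to reject H₀.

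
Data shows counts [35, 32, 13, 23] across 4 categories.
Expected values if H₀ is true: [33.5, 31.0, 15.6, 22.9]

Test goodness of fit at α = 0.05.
Chi-square goodness of fit test:
H₀: observed counts match expected distribution
H₁: observed counts differ from expected distribution
df = k - 1 = 3
χ² = Σ(O - E)²/E
   = (35 - 33.5)²/33.5 + (32 - 31.0)²/31.0 + (13 - 15.6)²/15.6 + (23 - 22.9)²/22.9
   = 0.067 + 0.032 + 0.433 + 0.000
   = 0.53
p-value = 0.9115

Since p-value > α = 0.05, we fail to reject H₀.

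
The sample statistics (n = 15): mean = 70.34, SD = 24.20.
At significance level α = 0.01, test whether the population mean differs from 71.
One-sample t-test:
H₀: μ = 71
H₁: μ ≠ 71
df = n - 1 = 14
t = (x̄ - μ₀) / (s/√n) = (70.34 - 71) / (24.20/√15) = -0.106
p-value = 0.9174

Since p-value > α = 0.01, we fail to reject H₀.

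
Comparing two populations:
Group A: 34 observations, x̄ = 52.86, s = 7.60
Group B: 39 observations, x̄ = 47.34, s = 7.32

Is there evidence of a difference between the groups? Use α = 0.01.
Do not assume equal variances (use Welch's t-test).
Welch's two-sample t-test:
H₀: μ₁ = μ₂
H₁: μ₁ ≠ μ₂
s₁²/n₁ = 7.60²/34 = 1.6988,  s₂²/n₂ = 7.32²/39 = 1.3739
SE = √(s₁²/n₁ + s₂²/n₂) = √(1.6988 + 1.3739) = 1.7529
df (Welch-Satterthwaite) = (s₁²/n₁ + s₂²/n₂)² / [(s₁²/n₁)²/(n₁-1) + (s₂²/n₂)²/(n₂-1)] ≈ 68.85
t = (x̄₁ - x̄₂) / SE = (52.86 - 47.34) / 1.7529 = 5.52 / 1.7529 = 3.149
p-value = 0.0024

Since p-value < α = 0.01, we reject H₀.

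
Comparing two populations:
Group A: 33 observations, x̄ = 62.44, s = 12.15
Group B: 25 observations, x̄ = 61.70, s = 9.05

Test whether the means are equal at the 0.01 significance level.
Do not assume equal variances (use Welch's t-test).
Welch's two-sample t-test:
H₀: μ₁ = μ₂
H₁: μ₁ ≠ μ₂
s₁²/n₁ = 12.15²/33 = 4.4734,  s₂²/n₂ = 9.05²/25 = 3.2761
SE = √(s₁²/n₁ + s₂²/n₂) = √(4.4734 + 3.2761) = 2.7838
df (Welch-Satterthwaite) = (s₁²/n₁ + s₂²/n₂)² / [(s₁²/n₁)²/(n₁-1) + (s₂²/n₂)²/(n₂-1)] ≈ 55.99
t = (x̄₁ - x̄₂) / SE = (62.44 - 61.70) / 2.7838 = 0.74 / 2.7838 = 0.266
p-value = 0.7914

Since p-value > α = 0.01, we fail to reject H₀.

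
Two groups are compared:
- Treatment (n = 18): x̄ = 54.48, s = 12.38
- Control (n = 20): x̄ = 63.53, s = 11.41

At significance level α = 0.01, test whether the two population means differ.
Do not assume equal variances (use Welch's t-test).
Welch's two-sample t-test:
H₀: μ₁ = μ₂
H₁: μ₁ ≠ μ₂
s₁²/n₁ = 12.38²/18 = 8.5147,  s₂²/n₂ = 11.41²/20 = 6.5094
SE = √(s₁²/n₁ + s₂²/n₂) = √(8.5147 + 6.5094) = 3.8761
df (Welch-Satterthwaite) = (s₁²/n₁ + s₂²/n₂)² / [(s₁²/n₁)²/(n₁-1) + (s₂²/n₂)²/(n₂-1)] ≈ 34.75
t = (x̄₁ - x̄₂) / SE = (54.48 - 63.53) / 3.8761 = -9.05 / 3.8761 = -2.335
p-value = 0.0255

Since p-value > α = 0.01, we fail to reject H₀.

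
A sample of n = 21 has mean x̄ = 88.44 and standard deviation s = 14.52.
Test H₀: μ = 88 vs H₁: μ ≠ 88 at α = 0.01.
One-sample t-test:
H₀: μ = 88
H₁: μ ≠ 88
df = n - 1 = 20
t = (x̄ - μ₀) / (s/√n) = (88.44 - 88) / (14.52/√21) = 0.139
p-value = 0.8909

Since p-value > α = 0.01, we fail to reject H₀.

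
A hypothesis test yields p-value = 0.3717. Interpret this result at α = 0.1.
Since p = 0.3717 > α = 0.1, fail to reject H₀.
There is insufficient evidence to reject the null hypothesis; the result is not statistically significant at the 0.1 level.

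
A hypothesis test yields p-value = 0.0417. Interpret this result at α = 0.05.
Since p = 0.0417 < α = 0.05, reject H₀.
There is sufficient evidence to reject the null hypothesis; the result is statistically significant at the 0.05 level.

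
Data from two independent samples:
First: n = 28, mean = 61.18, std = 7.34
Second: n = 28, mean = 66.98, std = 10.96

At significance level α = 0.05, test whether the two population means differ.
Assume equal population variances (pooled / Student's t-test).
Student's two-sample t-test (equal variances):
H₀: μ₁ = μ₂
H₁: μ₁ ≠ μ₂
df = n₁ + n₂ - 2 = 54
Pooled variance s_p² = [(n₁-1)s₁² + (n₂-1)s₂²] / (n₁ + n₂ - 2) = [(27)(7.34²) + (27)(10.96²)] / 54 = 86.9986
SE = √(s_p²(1/n₁ + 1/n₂)) = √(86.9986 × (1/28 + 1/28)) = 2.4928
t = (x̄₁ - x̄₂) / SE = (61.18 - 66.98) / 2.4928 = -5.80 / 2.4928 = -2.327
p-value = 0.0238

Since p-value < α = 0.05, we reject H₀.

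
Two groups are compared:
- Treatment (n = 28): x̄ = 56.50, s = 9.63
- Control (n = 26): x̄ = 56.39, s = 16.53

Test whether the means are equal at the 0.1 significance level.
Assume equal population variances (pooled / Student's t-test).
Student's two-sample t-test (equal variances):
H₀: μ₁ = μ₂
H₁: μ₁ ≠ μ₂
df = n₁ + n₂ - 2 = 52
Pooled variance s_p² = [(n₁-1)s₁² + (n₂-1)s₂²] / (n₁ + n₂ - 2) = [(27)(9.63²) + (25)(16.53²)] / 52 = 179.5177
SE = √(s_p²(1/n₁ + 1/n₂)) = √(179.5177 × (1/28 + 1/26)) = 3.6491
t = (x̄₁ - x̄₂) / SE = (56.50 - 56.39) / 3.6491 = 0.11 / 3.6491 = 0.030
p-value = 0.9761

Since p-value > α = 0.1, we fail to reject H₀.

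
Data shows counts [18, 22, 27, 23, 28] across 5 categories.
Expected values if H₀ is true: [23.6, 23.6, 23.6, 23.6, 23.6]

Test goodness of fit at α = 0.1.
Chi-square goodness of fit test:
H₀: observed counts match expected distribution
H₁: observed counts differ from expected distribution
df = k - 1 = 4
χ² = Σ(O - E)²/E
   = (18 - 23.6)²/23.6 + (22 - 23.6)²/23.6 + (27 - 23.6)²/23.6 + (23 - 23.6)²/23.6 + (28 - 23.6)²/23.6
   = 1.329 + 0.108 + 0.490 + 0.015 + 0.820
   = 2.76
p-value = 0.5983

Since p-value > α = 0.1, we fail to reject H₀.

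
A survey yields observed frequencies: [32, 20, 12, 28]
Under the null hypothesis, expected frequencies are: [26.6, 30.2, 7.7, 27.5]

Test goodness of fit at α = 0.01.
Chi-square goodness of fit test:
H₀: observed counts match expected distribution
H₁: observed counts differ from expected distribution
df = k - 1 = 3
χ² = Σ(O - E)²/E
   = (32 - 26.6)²/26.6 + (20 - 30.2)²/30.2 + (12 - 7.7)²/7.7 + (28 - 27.5)²/27.5
   = 1.096 + 3.445 + 2.401 + 0.009
   = 6.95
p-value = 0.0735

Since p-value > α = 0.01, we fail to reject H₀.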